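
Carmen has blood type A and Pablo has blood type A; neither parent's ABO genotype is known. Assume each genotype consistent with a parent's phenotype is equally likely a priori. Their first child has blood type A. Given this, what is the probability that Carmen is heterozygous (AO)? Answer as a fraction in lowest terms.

7/15

Possible genotypes: Carmen ∈ {AA, AO}; Pablo ∈ {AA, AO}.
Weight each parental genotype pair by prior × P(type-A child):
  AA × AA: posterior weight 4/15.
  AA × AO: posterior weight 4/15.
  AO × AA: posterior weight 4/15.
  AO × AO: posterior weight 1/5.
Sum the posterior weight over pairs where Carmen is AO: 7/15.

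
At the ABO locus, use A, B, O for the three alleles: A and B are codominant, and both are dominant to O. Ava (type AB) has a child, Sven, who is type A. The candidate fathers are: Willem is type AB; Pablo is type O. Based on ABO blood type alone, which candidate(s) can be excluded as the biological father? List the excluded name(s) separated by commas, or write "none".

none

A candidate is excluded only if no genotype consistent with his phenotype could produce a type A child with a type AB mother.
Every candidate has at least one consistent genotype combination, so none can be excluded.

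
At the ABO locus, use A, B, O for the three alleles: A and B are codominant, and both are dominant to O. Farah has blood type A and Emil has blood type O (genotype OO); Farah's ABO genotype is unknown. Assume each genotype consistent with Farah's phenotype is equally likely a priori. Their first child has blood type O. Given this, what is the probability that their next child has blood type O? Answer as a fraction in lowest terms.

1/2

Possible genotypes: Farah ∈ {AA, AO}; Emil ∈ {OO}.
Weight each parental genotype pair by prior × P(type-O child):
  AO × OO: posterior weight 1; P(next child type O) = 1/2.
Weighted sum = 1/2.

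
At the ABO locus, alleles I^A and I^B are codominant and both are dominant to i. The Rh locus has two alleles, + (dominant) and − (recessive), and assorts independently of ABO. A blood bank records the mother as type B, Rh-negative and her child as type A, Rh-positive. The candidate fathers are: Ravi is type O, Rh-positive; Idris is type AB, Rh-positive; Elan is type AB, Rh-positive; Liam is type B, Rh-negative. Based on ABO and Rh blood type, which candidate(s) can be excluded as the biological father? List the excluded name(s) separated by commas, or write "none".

Ravi, Liam

A candidate is excluded only if no genotype consistent with his phenotype could produce a type A, Rh-positive child with a type B, Rh-negative mother.
Ravi (type O, Rh+): no genotype consistent with that phenotype can produce a type-A Rh+ child with a type-B mother.
Liam (type B, Rh-): no genotype consistent with that phenotype can produce a type-A Rh+ child with a type-B mother.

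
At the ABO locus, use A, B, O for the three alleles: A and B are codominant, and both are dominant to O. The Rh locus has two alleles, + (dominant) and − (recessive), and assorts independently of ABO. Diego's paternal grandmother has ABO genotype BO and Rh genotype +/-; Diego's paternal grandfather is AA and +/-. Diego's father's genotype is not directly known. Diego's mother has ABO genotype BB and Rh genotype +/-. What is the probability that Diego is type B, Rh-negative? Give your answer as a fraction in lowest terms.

1/8

Diego's father's ABO genotype from BO × AA: 1/2 AB, 1/2 AO.
Crossing each possibility with the mother BB and summing P(type B): 1/2·1/2 + 1/2·1/2 = 1/2.
Similarly for Rh via the father's Rh distribution: P(Rh-) = 1/4.
Independent loci: 1/2 × 1/4 = 1/8.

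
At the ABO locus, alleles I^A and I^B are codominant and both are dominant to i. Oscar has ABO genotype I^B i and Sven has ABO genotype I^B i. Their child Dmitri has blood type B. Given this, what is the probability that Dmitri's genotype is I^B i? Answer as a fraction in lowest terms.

2/3

Cross I^B i × I^B i → 1/4 I^B I^B, 1/2 I^B i, 1/4 i i.
Type-B genotypes among offspring: I^B I^B (1/4), I^B i (1/2); total 3/4.
P(I^B i | type B) = (1/2) / (3/4) = 2/3.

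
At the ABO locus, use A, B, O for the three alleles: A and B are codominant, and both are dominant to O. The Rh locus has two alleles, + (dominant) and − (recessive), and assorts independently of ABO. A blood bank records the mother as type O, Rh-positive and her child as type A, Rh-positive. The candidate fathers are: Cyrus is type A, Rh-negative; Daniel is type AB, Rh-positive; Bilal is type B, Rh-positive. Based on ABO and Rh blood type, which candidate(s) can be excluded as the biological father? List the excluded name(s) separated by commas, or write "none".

A candidate is excluded only if no genotype consistent with his phenotype could produce a type A, Rh-positive child with a type O, Rh-positive mother.
Bilal (type B, Rh+): no genotype consistent with that phenotype can produce a type-A Rh+ child with a type-O mother.

Bilal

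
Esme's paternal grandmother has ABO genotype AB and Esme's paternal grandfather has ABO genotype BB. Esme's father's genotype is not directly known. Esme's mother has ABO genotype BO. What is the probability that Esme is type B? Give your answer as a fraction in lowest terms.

3/4

Esme's father's ABO genotype from AB × BB: 1/2 AB, 1/2 BB.
Crossing each possibility with the mother BO and summing P(type B): 1/2·1/2 + 1/2·1 = 3/4.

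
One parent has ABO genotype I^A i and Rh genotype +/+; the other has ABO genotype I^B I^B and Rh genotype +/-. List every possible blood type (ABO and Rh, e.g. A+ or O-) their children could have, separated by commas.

Gametes from I^A i × I^B I^B give offspring ABO genotypes I^A I^B, I^B i, i.e. phenotypes B, AB.
Rh cross +/+ × +/- → phenotypes Rh+.
Combining independently: B+, AB+.

B+, AB+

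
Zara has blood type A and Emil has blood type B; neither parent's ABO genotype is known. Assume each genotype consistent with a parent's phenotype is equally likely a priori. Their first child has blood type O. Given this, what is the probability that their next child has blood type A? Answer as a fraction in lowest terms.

Possible genotypes: Zara ∈ {I^A I^A, I^A i}; Emil ∈ {I^B I^B, I^B i}.
Weight each parental genotype pair by prior × P(type-O child):
  I^A i × I^B i: posterior weight 1; P(next child type A) = 1/4.
Weighted sum = 1/4.

1/4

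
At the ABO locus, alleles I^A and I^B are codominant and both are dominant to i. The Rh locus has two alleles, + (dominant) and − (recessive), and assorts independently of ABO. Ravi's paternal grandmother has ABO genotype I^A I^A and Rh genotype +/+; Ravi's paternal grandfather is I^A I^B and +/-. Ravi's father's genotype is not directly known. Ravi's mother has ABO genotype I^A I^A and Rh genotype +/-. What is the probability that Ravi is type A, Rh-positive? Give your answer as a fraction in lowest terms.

21/32

Ravi's father's ABO genotype from I^A I^A × I^A I^B: 1/2 I^A I^A, 1/2 I^A I^B.
Crossing each possibility with the mother I^A I^A and summing P(type A): 1/2·1 + 1/2·1/2 = 3/4.
Similarly for Rh via the father's Rh distribution: P(Rh+) = 7/8.
Independent loci: 3/4 × 7/8 = 21/32.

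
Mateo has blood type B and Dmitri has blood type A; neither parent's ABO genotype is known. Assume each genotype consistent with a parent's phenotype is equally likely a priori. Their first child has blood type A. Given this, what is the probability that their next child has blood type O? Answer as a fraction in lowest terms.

1/12

Possible genotypes: Mateo ∈ {BB, BO}; Dmitri ∈ {AA, AO}.
Weight each parental genotype pair by prior × P(type-A child):
  BO × AA: posterior weight 2/3; P(next child type O) = 0.
  BO × AO: posterior weight 1/3; P(next child type O) = 1/4.
Weighted sum = 1/12.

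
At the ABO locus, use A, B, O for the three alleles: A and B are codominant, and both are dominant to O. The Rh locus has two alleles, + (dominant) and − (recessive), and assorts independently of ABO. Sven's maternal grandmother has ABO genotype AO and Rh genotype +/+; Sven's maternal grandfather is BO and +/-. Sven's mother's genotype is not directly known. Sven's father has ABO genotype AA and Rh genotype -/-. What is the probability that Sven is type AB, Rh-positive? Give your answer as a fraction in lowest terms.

3/16

Sven's mother's ABO genotype from AO × BO: 1/4 AB, 1/4 AO, 1/4 BO, 1/4 OO.
Crossing each possibility with the father AA and summing P(type AB): 1/4·1/2 + 1/4·0 + 1/4·1/2 + 1/4·0 = 1/4.
Similarly for Rh via the mother's Rh distribution: P(Rh+) = 3/4.
Independent loci: 1/4 × 3/4 = 3/16.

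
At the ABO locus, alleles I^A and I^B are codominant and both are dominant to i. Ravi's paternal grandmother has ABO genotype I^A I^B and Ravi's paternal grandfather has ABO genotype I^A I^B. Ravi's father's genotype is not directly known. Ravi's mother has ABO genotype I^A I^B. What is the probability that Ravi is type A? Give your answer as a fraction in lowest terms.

Ravi's father's ABO genotype from I^A I^B × I^A I^B: 1/4 I^A I^A, 1/2 I^A I^B, 1/4 I^B I^B.
Crossing each possibility with the mother I^A I^B and summing P(type A): 1/4·1/2 + 1/2·1/4 + 1/4·0 = 1/4.

1/4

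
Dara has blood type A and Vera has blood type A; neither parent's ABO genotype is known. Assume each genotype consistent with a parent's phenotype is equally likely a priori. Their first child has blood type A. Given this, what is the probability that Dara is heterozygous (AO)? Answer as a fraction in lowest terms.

Possible genotypes: Dara ∈ {AA, AO}; Vera ∈ {AA, AO}.
Weight each parental genotype pair by prior × P(type-A child):
  AA × AA: posterior weight 4/15.
  AA × AO: posterior weight 4/15.
  AO × AA: posterior weight 4/15.
  AO × AO: posterior weight 1/5.
Sum the posterior weight over pairs where Dara is AO: 7/15.

7/15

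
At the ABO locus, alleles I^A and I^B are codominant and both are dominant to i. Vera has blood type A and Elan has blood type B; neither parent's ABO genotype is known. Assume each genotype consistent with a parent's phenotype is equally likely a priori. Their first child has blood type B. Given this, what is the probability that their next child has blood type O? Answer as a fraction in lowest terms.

1/12

Possible genotypes: Vera ∈ {I^A I^A, I^A i}; Elan ∈ {I^B I^B, I^B i}.
Weight each parental genotype pair by prior × P(type-B child):
  I^A i × I^B I^B: posterior weight 2/3; P(next child type O) = 0.
  I^A i × I^B i: posterior weight 1/3; P(next child type O) = 1/4.
Weighted sum = 1/12.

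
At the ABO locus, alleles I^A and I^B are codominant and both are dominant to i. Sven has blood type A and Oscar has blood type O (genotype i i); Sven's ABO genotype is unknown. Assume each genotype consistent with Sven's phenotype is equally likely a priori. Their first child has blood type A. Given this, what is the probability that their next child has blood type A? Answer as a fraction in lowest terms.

Possible genotypes: Sven ∈ {I^A I^A, I^A i}; Oscar ∈ {i i}.
Weight each parental genotype pair by prior × P(type-A child):
  I^A I^A × i i: posterior weight 2/3; P(next child type A) = 1.
  I^A i × i i: posterior weight 1/3; P(next child type A) = 1/2.
Weighted sum = 5/6.

5/6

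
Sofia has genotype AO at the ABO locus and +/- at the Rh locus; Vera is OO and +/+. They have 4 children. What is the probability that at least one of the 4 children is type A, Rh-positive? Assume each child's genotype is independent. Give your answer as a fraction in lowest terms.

15/16

ABO cross AO × OO → 1/2 O, 1/2 A.
Rh cross +/- × +/+ → 1 Rh+; so P(type A, Rh-positive) = 1/2 × 1 = 1/2 per child.
P(none) = (1/2)^4 = 1/16; P(at least one) = 1 − 1/16 = 15/16.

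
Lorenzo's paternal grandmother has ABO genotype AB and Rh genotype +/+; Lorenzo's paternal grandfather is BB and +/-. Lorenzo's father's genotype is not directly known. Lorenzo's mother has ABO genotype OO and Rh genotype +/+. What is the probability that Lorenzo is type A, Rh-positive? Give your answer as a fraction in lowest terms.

Lorenzo's father's ABO genotype from AB × BB: 1/2 AB, 1/2 BB.
Crossing each possibility with the mother OO and summing P(type A): 1/2·1/2 + 1/2·0 = 1/4.
Similarly for Rh via the father's Rh distribution: P(Rh+) = 1.
Independent loci: 1/4 × 1 = 1/4.

1/4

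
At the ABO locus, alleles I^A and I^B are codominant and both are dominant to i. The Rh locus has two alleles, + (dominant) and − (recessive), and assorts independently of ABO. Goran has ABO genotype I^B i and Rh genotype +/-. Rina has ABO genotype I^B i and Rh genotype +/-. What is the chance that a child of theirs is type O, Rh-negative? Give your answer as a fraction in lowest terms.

1/16

ABO cross I^B i × I^B i → offspring phenotypes: 1/4 O, 3/4 B.
Rh cross +/- × +/- → 3/4 Rh+, 1/4 Rh-.
Independent loci: P(type O, Rh-negative) = 1/4 × 1/4 = 1/16.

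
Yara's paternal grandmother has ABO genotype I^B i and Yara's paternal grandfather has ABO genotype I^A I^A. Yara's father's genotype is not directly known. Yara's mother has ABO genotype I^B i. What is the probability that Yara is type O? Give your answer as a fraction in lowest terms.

Yara's father's ABO genotype from I^B i × I^A I^A: 1/2 I^A I^B, 1/2 I^A i.
Crossing each possibility with the mother I^B i and summing P(type O): 1/2·0 + 1/2·1/4 = 1/8.

1/8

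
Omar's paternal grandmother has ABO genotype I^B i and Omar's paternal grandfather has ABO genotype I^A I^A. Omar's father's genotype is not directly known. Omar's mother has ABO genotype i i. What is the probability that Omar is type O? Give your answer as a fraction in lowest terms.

1/4

Omar's father's ABO genotype from I^B i × I^A I^A: 1/2 I^A I^B, 1/2 I^A i.
Crossing each possibility with the mother i i and summing P(type O): 1/2·0 + 1/2·1/2 = 1/4.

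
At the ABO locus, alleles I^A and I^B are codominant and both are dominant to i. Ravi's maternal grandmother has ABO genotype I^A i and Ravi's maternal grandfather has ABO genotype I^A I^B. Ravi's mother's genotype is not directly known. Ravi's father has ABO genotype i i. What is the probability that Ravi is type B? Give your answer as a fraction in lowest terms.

Ravi's mother's ABO genotype from I^A i × I^A I^B: 1/4 I^A I^A, 1/4 I^A I^B, 1/4 I^A i, 1/4 I^B i.
Crossing each possibility with the father i i and summing P(type B): 1/4·0 + 1/4·1/2 + 1/4·0 + 1/4·1/2 = 1/4.

1/4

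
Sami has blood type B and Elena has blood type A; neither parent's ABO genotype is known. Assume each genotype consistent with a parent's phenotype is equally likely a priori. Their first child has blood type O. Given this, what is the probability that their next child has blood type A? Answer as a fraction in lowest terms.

Possible genotypes: Sami ∈ {BB, BO}; Elena ∈ {AA, AO}.
Weight each parental genotype pair by prior × P(type-O child):
  BO × AO: posterior weight 1; P(next child type A) = 1/4.
Weighted sum = 1/4.

1/4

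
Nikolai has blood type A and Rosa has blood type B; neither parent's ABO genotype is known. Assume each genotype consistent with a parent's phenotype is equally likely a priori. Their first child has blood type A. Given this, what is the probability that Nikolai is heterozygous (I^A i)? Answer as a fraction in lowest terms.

Possible genotypes: Nikolai ∈ {I^A I^A, I^A i}; Rosa ∈ {I^B I^B, I^B i}.
Weight each parental genotype pair by prior × P(type-A child):
  I^A I^A × I^B i: posterior weight 2/3.
  I^A i × I^B i: posterior weight 1/3.
Sum the posterior weight over pairs where Nikolai is I^A i: 1/3.

1/3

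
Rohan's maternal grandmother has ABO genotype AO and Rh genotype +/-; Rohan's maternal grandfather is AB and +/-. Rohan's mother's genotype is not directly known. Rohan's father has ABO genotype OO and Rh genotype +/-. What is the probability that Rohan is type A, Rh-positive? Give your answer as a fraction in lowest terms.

Rohan's mother's ABO genotype from AO × AB: 1/4 AA, 1/4 AB, 1/4 AO, 1/4 BO.
Crossing each possibility with the father OO and summing P(type A): 1/4·1 + 1/4·1/2 + 1/4·1/2 + 1/4·0 = 1/2.
Similarly for Rh via the mother's Rh distribution: P(Rh+) = 3/4.
Independent loci: 1/2 × 3/4 = 3/8.

3/8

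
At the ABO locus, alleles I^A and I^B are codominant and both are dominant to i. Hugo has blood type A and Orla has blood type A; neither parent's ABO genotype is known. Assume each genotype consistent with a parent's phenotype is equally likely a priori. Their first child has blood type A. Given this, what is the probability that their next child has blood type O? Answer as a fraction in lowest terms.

1/20

Possible genotypes: Hugo ∈ {I^A I^A, I^A i}; Orla ∈ {I^A I^A, I^A i}.
Weight each parental genotype pair by prior × P(type-A child):
  I^A I^A × I^A I^A: posterior weight 4/15; P(next child type O) = 0.
  I^A I^A × I^A i: posterior weight 4/15; P(next child type O) = 0.
  I^A i × I^A I^A: posterior weight 4/15; P(next child type O) = 0.
  I^A i × I^A i: posterior weight 1/5; P(next child type O) = 1/4.
Weighted sum = 1/20.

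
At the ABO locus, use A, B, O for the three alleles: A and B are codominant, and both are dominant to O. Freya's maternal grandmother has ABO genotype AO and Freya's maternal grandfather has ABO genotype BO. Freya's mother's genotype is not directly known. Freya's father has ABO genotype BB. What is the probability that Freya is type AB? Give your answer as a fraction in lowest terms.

Freya's mother's ABO genotype from AO × BO: 1/4 AB, 1/4 AO, 1/4 BO, 1/4 OO.
Crossing each possibility with the father BB and summing P(type AB): 1/4·1/2 + 1/4·1/2 + 1/4·0 + 1/4·0 = 1/4.

1/4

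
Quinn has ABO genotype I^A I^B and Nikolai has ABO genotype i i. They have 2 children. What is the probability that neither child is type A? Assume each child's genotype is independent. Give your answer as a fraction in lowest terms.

ABO cross I^A I^B × i i → 1/2 A, 1/2 B.
So P(type A) = 1/2 per child.
P(not type A) = 1/2 for one child; (1/2)^2 = 1/4.

1/4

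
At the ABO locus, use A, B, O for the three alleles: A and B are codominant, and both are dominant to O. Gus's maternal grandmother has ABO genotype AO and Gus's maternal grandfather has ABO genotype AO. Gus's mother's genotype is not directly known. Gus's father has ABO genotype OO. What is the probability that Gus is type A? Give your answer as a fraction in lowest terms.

1/2

Gus's mother's ABO genotype from AO × AO: 1/4 AA, 1/2 AO, 1/4 OO.
Crossing each possibility with the father OO and summing P(type A): 1/4·1 + 1/2·1/2 + 1/4·0 = 1/2.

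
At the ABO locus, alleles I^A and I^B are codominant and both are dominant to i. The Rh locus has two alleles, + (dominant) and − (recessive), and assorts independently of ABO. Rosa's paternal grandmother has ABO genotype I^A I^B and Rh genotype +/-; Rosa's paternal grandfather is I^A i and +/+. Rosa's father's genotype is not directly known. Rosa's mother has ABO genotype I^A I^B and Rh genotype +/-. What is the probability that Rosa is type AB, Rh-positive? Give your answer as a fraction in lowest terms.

Rosa's father's ABO genotype from I^A I^B × I^A i: 1/4 I^A I^A, 1/4 I^A I^B, 1/4 I^A i, 1/4 I^B i.
Crossing each possibility with the mother I^A I^B and summing P(type AB): 1/4·1/2 + 1/4·1/2 + 1/4·1/4 + 1/4·1/4 = 3/8.
Similarly for Rh via the father's Rh distribution: P(Rh+) = 7/8.
Independent loci: 3/8 × 7/8 = 21/64.

21/64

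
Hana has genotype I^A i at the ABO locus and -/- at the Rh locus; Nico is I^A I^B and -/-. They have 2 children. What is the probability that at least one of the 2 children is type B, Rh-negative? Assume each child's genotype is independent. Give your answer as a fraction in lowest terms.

ABO cross I^A i × I^A I^B → 1/2 A, 1/4 B, 1/4 AB.
Rh cross -/- × -/- → 1 Rh-; so P(type B, Rh-negative) = 1/4 × 1 = 1/4 per child.
P(none) = (3/4)^2 = 9/16; P(at least one) = 1 − 9/16 = 7/16.

7/16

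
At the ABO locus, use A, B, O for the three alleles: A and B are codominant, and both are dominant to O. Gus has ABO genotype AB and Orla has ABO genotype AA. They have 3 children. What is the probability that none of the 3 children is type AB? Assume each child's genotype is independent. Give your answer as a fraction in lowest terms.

ABO cross AB × AA → 1/2 A, 1/2 AB.
So P(type AB) = 1/2 per child.
P(not type AB) = 1/2 for one child; (1/2)^3 = 1/8.

1/8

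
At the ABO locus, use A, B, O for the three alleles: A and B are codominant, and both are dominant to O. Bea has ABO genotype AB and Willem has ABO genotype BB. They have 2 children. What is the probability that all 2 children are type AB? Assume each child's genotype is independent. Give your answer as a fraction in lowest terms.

ABO cross AB × BB → 1/2 B, 1/2 AB.
So P(type AB) = 1/2 per child.
All 2 independent: (1/2)^2 = 1/4.

1/4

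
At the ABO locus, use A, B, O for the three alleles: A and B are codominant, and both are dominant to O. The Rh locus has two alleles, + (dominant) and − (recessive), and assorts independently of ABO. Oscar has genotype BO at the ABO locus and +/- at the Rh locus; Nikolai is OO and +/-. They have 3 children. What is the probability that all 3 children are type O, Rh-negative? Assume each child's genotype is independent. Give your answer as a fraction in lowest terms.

ABO cross BO × OO → 1/2 O, 1/2 B.
Rh cross +/- × +/- → 3/4 Rh+, 1/4 Rh-; so P(type O, Rh-negative) = 1/2 × 1/4 = 1/8 per child.
All 3 independent: (1/8)^3 = 1/512.

1/512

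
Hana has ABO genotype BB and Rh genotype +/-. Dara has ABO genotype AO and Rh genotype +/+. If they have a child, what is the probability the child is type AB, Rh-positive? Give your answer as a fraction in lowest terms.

1/2

ABO cross BB × AO → offspring phenotypes: 1/2 B, 1/2 AB.
Rh cross +/- × +/+ → 1 Rh+.
Independent loci: P(type AB, Rh-positive) = 1/2 × 1 = 1/2.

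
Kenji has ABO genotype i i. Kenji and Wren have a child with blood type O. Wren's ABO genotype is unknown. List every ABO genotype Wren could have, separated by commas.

For each candidate genotype of Wren, check whether crossing it with i i can produce every observed child phenotype.
  I^A I^A → possible child types {A} ✗
  I^A I^B → possible child types {A, B} ✗
  I^A i → possible child types {O, A} ✓
  I^B I^B → possible child types {B} ✗
  I^B i → possible child types {O, B} ✓
  i i → possible child types {O} ✓

I^A i, I^B i, i i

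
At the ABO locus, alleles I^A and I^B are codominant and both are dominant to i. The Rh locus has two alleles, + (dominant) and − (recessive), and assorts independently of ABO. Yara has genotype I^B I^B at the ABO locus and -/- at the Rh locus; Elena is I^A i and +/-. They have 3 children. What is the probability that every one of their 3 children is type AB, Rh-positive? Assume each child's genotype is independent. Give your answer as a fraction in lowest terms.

1/64

ABO cross I^B I^B × I^A i → 1/2 B, 1/2 AB.
Rh cross -/- × +/- → 1/2 Rh+, 1/2 Rh-; so P(type AB, Rh-positive) = 1/2 × 1/2 = 1/4 per child.
All 3 independent: (1/4)^3 = 1/64.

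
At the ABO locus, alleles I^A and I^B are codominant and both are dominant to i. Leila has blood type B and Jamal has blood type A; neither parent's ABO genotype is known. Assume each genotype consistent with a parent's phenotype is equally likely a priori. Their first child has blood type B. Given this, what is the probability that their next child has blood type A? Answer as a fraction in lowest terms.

1/12

Possible genotypes: Leila ∈ {I^B I^B, I^B i}; Jamal ∈ {I^A I^A, I^A i}.
Weight each parental genotype pair by prior × P(type-B child):
  I^B I^B × I^A i: posterior weight 2/3; P(next child type A) = 0.
  I^B i × I^A i: posterior weight 1/3; P(next child type A) = 1/4.
Weighted sum = 1/12.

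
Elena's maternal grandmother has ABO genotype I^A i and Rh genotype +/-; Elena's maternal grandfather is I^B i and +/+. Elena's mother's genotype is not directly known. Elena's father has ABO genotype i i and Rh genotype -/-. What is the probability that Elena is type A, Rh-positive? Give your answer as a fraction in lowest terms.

Elena's mother's ABO genotype from I^A i × I^B i: 1/4 I^A I^B, 1/4 I^A i, 1/4 I^B i, 1/4 i i.
Crossing each possibility with the father i i and summing P(type A): 1/4·1/2 + 1/4·1/2 + 1/4·0 + 1/4·0 = 1/4.
Similarly for Rh via the mother's Rh distribution: P(Rh+) = 3/4.
Independent loci: 1/4 × 3/4 = 3/16.

3/16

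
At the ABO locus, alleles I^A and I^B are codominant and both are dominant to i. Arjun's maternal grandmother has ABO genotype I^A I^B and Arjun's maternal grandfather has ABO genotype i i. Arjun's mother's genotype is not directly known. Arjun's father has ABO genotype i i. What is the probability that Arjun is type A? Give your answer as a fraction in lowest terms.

Arjun's mother's ABO genotype from I^A I^B × i i: 1/2 I^A i, 1/2 I^B i.
Crossing each possibility with the father i i and summing P(type A): 1/2·1/2 + 1/2·0 = 1/4.

1/4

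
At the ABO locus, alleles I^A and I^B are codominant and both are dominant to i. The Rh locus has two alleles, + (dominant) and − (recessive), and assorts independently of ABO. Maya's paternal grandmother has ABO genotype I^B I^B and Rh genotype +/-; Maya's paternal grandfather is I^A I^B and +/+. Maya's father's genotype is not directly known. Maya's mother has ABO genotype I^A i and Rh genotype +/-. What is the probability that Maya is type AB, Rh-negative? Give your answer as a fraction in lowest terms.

Maya's father's ABO genotype from I^B I^B × I^A I^B: 1/2 I^A I^B, 1/2 I^B I^B.
Crossing each possibility with the mother I^A i and summing P(type AB): 1/2·1/4 + 1/2·1/2 = 3/8.
Similarly for Rh via the father's Rh distribution: P(Rh-) = 1/8.
Independent loci: 3/8 × 1/8 = 3/64.

3/64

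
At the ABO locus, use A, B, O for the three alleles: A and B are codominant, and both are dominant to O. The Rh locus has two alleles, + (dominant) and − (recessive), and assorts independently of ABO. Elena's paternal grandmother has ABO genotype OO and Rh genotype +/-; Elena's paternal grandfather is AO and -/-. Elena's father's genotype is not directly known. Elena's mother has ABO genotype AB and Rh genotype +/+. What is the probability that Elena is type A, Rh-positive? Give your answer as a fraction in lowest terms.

1/2

Elena's father's ABO genotype from OO × AO: 1/2 AO, 1/2 OO.
Crossing each possibility with the mother AB and summing P(type A): 1/2·1/2 + 1/2·1/2 = 1/2.
Similarly for Rh via the father's Rh distribution: P(Rh+) = 1.
Independent loci: 1/2 × 1 = 1/2.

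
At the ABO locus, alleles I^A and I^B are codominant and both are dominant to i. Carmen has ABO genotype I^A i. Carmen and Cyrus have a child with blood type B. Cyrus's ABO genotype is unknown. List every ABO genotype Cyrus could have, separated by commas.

I^A I^B, I^B I^B, I^B i

For each candidate genotype of Cyrus, check whether crossing it with I^A i can produce every observed child phenotype.
  I^A I^A → possible child types {A} ✗
  I^A I^B → possible child types {A, B, AB} ✓
  I^A i → possible child types {O, A} ✗
  I^B I^B → possible child types {B, AB} ✓
  I^B i → possible child types {O, A, B, AB} ✓
  i i → possible child types {O, A} ✗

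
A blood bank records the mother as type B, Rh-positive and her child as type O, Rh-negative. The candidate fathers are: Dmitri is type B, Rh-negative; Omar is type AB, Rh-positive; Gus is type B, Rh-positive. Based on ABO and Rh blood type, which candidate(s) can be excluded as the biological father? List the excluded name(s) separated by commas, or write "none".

Omar

A candidate is excluded only if no genotype consistent with his phenotype could produce a type O, Rh-negative child with a type B, Rh-positive mother.
Omar (type AB, Rh+): no genotype consistent with that phenotype can produce a type-O Rh- child with a type-B mother.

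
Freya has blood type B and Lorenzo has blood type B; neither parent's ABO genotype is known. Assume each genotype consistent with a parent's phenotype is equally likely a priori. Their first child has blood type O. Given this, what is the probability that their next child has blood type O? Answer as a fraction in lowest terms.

Possible genotypes: Freya ∈ {I^B I^B, I^B i}; Lorenzo ∈ {I^B I^B, I^B i}.
Weight each parental genotype pair by prior × P(type-O child):
  I^B i × I^B i: posterior weight 1; P(next child type O) = 1/4.
Weighted sum = 1/4.

1/4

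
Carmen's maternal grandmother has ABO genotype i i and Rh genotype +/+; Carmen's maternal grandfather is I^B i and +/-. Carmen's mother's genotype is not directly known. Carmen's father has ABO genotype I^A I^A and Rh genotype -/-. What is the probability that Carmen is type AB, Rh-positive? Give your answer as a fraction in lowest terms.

3/16

Carmen's mother's ABO genotype from i i × I^B i: 1/2 I^B i, 1/2 i i.
Crossing each possibility with the father I^A I^A and summing P(type AB): 1/2·1/2 + 1/2·0 = 1/4.
Similarly for Rh via the mother's Rh distribution: P(Rh+) = 3/4.
Independent loci: 1/4 × 3/4 = 3/16.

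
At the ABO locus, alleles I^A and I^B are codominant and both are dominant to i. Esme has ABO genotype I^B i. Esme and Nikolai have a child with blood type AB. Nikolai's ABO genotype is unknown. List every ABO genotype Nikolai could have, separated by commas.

For each candidate genotype of Nikolai, check whether crossing it with I^B i can produce every observed child phenotype.
  I^A I^A → possible child types {A, AB} ✓
  I^A I^B → possible child types {A, B, AB} ✓
  I^A i → possible child types {O, A, B, AB} ✓
  I^B I^B → possible child types {B} ✗
  I^B i → possible child types {O, B} ✗
  i i → possible child types {O, B} ✗

I^A I^A, I^A I^B, I^A i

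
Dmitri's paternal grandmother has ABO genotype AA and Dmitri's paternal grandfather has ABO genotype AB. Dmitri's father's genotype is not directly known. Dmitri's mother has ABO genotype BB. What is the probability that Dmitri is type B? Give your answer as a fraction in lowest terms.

Dmitri's father's ABO genotype from AA × AB: 1/2 AA, 1/2 AB.
Crossing each possibility with the mother BB and summing P(type B): 1/2·0 + 1/2·1/2 = 1/4.

1/4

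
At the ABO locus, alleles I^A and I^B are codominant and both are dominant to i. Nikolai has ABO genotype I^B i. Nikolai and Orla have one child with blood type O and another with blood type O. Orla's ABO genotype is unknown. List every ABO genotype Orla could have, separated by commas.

I^A i, I^B i, i i

For each candidate genotype of Orla, check whether crossing it with I^B i can produce every observed child phenotype.
  I^A I^A → possible child types {A, AB} ✗
  I^A I^B → possible child types {A, B, AB} ✗
  I^A i → possible child types {O, A, B, AB} ✓
  I^B I^B → possible child types {B} ✗
  I^B i → possible child types {O, B} ✓
  i i → possible child types {O, B} ✓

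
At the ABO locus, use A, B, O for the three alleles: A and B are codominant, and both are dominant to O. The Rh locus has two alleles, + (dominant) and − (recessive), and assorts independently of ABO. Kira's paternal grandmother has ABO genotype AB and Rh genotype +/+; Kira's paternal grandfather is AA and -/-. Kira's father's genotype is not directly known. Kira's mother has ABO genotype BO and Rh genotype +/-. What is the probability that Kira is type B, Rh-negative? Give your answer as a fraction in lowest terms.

1/16

Kira's father's ABO genotype from AB × AA: 1/2 AA, 1/2 AB.
Crossing each possibility with the mother BO and summing P(type B): 1/2·0 + 1/2·1/2 = 1/4.
Similarly for Rh via the father's Rh distribution: P(Rh-) = 1/4.
Independent loci: 1/4 × 1/4 = 1/16.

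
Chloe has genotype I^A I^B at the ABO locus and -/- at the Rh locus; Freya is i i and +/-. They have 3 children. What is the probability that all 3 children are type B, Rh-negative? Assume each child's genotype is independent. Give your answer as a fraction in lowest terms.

1/64

ABO cross I^A I^B × i i → 1/2 A, 1/2 B.
Rh cross -/- × +/- → 1/2 Rh+, 1/2 Rh-; so P(type B, Rh-negative) = 1/2 × 1/2 = 1/4 per child.
All 3 independent: (1/4)^3 = 1/64.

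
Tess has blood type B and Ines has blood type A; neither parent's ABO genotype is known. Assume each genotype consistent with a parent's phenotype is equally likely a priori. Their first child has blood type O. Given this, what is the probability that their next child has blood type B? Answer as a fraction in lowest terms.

1/4

Possible genotypes: Tess ∈ {I^B I^B, I^B i}; Ines ∈ {I^A I^A, I^A i}.
Weight each parental genotype pair by prior × P(type-O child):
  I^B i × I^A i: posterior weight 1; P(next child type B) = 1/4.
Weighted sum = 1/4.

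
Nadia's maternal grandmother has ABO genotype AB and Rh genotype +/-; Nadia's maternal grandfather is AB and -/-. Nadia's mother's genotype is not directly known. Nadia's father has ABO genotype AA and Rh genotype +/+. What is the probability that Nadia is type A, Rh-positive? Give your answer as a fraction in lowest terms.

Nadia's mother's ABO genotype from AB × AB: 1/4 AA, 1/2 AB, 1/4 BB.
Crossing each possibility with the father AA and summing P(type A): 1/4·1 + 1/2·1/2 + 1/4·0 = 1/2.
Similarly for Rh via the mother's Rh distribution: P(Rh+) = 1.
Independent loci: 1/2 × 1 = 1/2.

1/2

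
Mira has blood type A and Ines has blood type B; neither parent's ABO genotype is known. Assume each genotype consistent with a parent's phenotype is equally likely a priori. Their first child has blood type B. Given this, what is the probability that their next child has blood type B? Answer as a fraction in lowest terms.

Possible genotypes: Mira ∈ {I^A I^A, I^A i}; Ines ∈ {I^B I^B, I^B i}.
Weight each parental genotype pair by prior × P(type-B child):
  I^A i × I^B I^B: posterior weight 2/3; P(next child type B) = 1/2.
  I^A i × I^B i: posterior weight 1/3; P(next child type B) = 1/4.
Weighted sum = 5/12.

5/12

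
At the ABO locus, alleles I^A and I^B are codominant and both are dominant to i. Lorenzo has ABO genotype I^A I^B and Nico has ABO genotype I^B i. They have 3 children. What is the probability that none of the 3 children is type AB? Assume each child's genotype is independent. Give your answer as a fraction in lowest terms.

ABO cross I^A I^B × I^B i → 1/4 A, 1/2 B, 1/4 AB.
So P(type AB) = 1/4 per child.
P(not type AB) = 3/4 for one child; (3/4)^3 = 27/64.

27/64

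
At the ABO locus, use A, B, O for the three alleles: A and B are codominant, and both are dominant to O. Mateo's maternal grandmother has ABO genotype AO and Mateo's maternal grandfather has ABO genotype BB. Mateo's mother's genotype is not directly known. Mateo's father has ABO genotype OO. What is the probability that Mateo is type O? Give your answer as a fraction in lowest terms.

Mateo's mother's ABO genotype from AO × BB: 1/2 AB, 1/2 BO.
Crossing each possibility with the father OO and summing P(type O): 1/2·0 + 1/2·1/2 = 1/4.

1/4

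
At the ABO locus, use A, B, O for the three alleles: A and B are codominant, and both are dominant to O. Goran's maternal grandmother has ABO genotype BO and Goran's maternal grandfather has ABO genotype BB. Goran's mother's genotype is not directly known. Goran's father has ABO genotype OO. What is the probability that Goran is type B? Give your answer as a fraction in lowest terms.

3/4

Goran's mother's ABO genotype from BO × BB: 1/2 BB, 1/2 BO.
Crossing each possibility with the father OO and summing P(type B): 1/2·1 + 1/2·1/2 = 3/4.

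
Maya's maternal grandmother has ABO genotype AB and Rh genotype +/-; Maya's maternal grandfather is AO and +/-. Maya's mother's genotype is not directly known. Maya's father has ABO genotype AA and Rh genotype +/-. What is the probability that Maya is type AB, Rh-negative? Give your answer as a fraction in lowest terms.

1/16

Maya's mother's ABO genotype from AB × AO: 1/4 AA, 1/4 AB, 1/4 AO, 1/4 BO.
Crossing each possibility with the father AA and summing P(type AB): 1/4·0 + 1/4·1/2 + 1/4·0 + 1/4·1/2 = 1/4.
Similarly for Rh via the mother's Rh distribution: P(Rh-) = 1/4.
Independent loci: 1/4 × 1/4 = 1/16.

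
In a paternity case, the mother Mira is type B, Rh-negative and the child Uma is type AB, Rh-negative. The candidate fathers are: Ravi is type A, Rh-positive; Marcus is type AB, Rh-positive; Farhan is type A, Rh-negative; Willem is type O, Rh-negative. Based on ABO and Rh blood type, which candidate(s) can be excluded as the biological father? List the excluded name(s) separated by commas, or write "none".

Willem

A candidate is excluded only if no genotype consistent with his phenotype could produce a type AB, Rh-negative child with a type B, Rh-negative mother.
Willem (type O, Rh-): no genotype consistent with that phenotype can produce a type-AB Rh- child with a type-B mother.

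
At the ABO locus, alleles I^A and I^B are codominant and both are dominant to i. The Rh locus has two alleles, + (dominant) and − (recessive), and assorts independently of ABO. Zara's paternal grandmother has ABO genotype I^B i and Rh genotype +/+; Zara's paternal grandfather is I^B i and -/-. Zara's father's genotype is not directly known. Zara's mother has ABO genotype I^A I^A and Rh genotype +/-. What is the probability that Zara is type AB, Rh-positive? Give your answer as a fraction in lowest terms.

Zara's father's ABO genotype from I^B i × I^B i: 1/4 I^B I^B, 1/2 I^B i, 1/4 i i.
Crossing each possibility with the mother I^A I^A and summing P(type AB): 1/4·1 + 1/2·1/2 + 1/4·0 = 1/2.
Similarly for Rh via the father's Rh distribution: P(Rh+) = 3/4.
Independent loci: 1/2 × 3/4 = 3/8.

3/8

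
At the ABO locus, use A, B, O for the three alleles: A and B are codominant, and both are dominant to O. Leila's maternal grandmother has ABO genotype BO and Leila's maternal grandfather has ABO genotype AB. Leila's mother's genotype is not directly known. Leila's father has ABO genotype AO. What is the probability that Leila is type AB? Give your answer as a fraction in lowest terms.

1/4

Leila's mother's ABO genotype from BO × AB: 1/4 AB, 1/4 AO, 1/4 BB, 1/4 BO.
Crossing each possibility with the father AO and summing P(type AB): 1/4·1/4 + 1/4·0 + 1/4·1/2 + 1/4·1/4 = 1/4.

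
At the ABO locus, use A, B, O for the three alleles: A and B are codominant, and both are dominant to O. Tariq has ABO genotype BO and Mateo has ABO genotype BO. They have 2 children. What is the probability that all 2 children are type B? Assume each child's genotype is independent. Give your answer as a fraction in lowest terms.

ABO cross BO × BO → 1/4 O, 3/4 B.
So P(type B) = 3/4 per child.
All 2 independent: (3/4)^2 = 9/16.

9/16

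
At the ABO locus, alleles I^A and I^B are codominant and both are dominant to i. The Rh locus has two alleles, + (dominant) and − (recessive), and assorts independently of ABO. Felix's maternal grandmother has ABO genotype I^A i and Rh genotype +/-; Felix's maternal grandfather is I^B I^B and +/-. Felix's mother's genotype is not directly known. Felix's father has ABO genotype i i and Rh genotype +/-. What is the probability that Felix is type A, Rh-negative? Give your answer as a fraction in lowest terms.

Felix's mother's ABO genotype from I^A i × I^B I^B: 1/2 I^A I^B, 1/2 I^B i.
Crossing each possibility with the father i i and summing P(type A): 1/2·1/2 + 1/2·0 = 1/4.
Similarly for Rh via the mother's Rh distribution: P(Rh-) = 1/4.
Independent loci: 1/4 × 1/4 = 1/16.

1/16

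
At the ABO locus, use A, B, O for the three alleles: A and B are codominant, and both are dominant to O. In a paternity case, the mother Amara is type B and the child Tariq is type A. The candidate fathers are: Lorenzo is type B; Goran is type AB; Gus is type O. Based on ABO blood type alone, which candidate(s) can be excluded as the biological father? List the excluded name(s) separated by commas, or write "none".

A candidate is excluded only if no genotype consistent with his phenotype could produce a type A child with a type B mother.
Lorenzo (type B): no genotype consistent with that phenotype can produce a type-A child with a type-B mother.
Gus (type O): no genotype consistent with that phenotype can produce a type-A child with a type-B mother.

Lorenzo, Gus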